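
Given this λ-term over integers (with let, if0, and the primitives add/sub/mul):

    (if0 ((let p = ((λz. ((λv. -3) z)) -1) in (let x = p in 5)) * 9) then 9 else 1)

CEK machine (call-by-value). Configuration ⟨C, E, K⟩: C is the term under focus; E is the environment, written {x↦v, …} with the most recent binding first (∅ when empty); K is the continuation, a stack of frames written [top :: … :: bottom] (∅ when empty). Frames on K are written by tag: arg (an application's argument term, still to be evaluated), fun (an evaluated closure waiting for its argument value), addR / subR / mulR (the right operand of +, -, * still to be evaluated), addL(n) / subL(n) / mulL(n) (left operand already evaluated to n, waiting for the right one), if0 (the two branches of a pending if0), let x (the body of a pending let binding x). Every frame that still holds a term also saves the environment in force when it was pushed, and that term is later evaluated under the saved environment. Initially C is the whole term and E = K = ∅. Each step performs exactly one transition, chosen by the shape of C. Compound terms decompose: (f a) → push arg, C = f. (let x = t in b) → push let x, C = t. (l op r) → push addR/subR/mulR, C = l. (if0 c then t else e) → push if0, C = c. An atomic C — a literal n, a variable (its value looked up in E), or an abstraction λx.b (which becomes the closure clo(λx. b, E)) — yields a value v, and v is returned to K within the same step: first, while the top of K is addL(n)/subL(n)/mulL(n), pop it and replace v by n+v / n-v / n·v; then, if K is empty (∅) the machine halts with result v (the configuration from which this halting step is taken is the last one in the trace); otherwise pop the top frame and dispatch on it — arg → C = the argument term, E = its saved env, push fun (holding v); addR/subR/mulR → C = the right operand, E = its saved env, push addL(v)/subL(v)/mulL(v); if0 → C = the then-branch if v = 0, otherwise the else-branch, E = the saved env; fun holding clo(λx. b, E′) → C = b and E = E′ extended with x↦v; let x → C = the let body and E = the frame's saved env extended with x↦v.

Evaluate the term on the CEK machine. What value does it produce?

step 0: ⟨C=(if0 ((let p = ((λz. ((λv. -3) z)) -1) in (let x = p in 5)) * 9) then 9 else 1); E=∅; K=∅⟩
step 1: ⟨C=((let p = ((λz. ((λv. -3) z)) -1) in (let x = p in 5)) * 9); E=∅; K=[if0]⟩
step 2: ⟨C=(let p = ((λz. ((λv. -3) z)) -1) in (let x = p in 5)); E=∅; K=[mulR :: if0]⟩
step 3: ⟨C=((λz. ((λv. -3) z)) -1); E=∅; K=[let p :: mulR :: if0]⟩
step 4: ⟨C=(λz. ((λv. -3) z)); E=∅; K=[arg :: let p :: mulR :: if0]⟩
step 5: ⟨C=-1; E=∅; K=[fun :: let p :: mulR :: if0]⟩
step 6: ⟨C=((λv. -3) z); E={z↦-1}; K=[let p :: mulR :: if0]⟩
step 7: ⟨C=(λv. -3); E={z↦-1}; K=[arg :: let p :: mulR :: if0]⟩
step 8: ⟨C=z; E={z↦-1}; K=[fun :: let p :: mulR :: if0]⟩
step 9: ⟨C=-3; E={v↦-1, z↦-1}; K=[let p :: mulR :: if0]⟩
step 10: ⟨C=(let x = p in 5); E={p↦-3}; K=[mulR :: if0]⟩
step 11: ⟨C=p; E={p↦-3}; K=[let x :: mulR :: if0]⟩
step 12: ⟨C=5; E={x↦-3, p↦-3}; K=[mulR :: if0]⟩
step 13: ⟨C=9; E=∅; K=[mulL(5) :: if0]⟩
step 14: ⟨C=1; E=∅; K=∅⟩
→ final value 1

Answer: 1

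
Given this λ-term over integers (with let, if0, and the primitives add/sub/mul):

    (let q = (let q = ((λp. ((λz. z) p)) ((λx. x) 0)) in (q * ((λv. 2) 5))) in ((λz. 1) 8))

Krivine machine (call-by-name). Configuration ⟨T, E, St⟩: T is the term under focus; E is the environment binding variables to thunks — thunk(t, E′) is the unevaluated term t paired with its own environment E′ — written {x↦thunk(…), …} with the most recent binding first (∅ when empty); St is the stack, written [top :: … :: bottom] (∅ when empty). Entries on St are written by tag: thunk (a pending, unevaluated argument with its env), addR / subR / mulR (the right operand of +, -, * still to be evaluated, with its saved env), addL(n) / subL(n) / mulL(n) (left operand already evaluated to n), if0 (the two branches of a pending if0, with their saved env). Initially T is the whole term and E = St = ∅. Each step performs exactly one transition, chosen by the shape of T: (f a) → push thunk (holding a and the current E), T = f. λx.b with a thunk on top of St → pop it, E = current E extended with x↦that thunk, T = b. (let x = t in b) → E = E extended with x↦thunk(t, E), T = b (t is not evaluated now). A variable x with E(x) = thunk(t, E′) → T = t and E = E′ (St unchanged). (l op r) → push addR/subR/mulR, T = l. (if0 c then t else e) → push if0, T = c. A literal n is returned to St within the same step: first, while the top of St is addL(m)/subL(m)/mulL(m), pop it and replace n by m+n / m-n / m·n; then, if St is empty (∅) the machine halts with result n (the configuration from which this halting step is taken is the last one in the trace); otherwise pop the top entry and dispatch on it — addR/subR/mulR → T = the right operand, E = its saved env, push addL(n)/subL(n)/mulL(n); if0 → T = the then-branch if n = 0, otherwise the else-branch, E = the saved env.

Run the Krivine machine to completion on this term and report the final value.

Answer: 1

Machine steps:
step 0: <T=(let q = (let q = ((λp. ((λz. z) p)) ((λx. x) 0)) in (q * ((λv. 2) 5))) in ((λz. 1) 8)), E=∅, St=∅>
step 1: <T=((λz. 1) 8), E={q↦thunk((let q = ((λp. ((λz. z) p)) ((λx. x) 0)) in (q * ((λv. 2) 5))), ∅)}, St=∅>
step 2: <T=(λz. 1), E={q↦thunk((let q = ((λp. ((λz. z) p)) ((λx. x) 0)) in (q * ((λv. 2) 5))), ∅)}, St=[thunk]>
step 3: <T=1, E={z↦thunk(8, {q↦thunk((let q = ((λp. ((λz. z) p)) ((λx. x) 0)) in (q * ((λv. 2) 5))), ∅)}), q↦thunk((let q = ((λp. ((λz. z) p)) ((λx. x) 0)) in (q * ((λv. 2) 5))), ∅)}, St=∅>
→ final value 1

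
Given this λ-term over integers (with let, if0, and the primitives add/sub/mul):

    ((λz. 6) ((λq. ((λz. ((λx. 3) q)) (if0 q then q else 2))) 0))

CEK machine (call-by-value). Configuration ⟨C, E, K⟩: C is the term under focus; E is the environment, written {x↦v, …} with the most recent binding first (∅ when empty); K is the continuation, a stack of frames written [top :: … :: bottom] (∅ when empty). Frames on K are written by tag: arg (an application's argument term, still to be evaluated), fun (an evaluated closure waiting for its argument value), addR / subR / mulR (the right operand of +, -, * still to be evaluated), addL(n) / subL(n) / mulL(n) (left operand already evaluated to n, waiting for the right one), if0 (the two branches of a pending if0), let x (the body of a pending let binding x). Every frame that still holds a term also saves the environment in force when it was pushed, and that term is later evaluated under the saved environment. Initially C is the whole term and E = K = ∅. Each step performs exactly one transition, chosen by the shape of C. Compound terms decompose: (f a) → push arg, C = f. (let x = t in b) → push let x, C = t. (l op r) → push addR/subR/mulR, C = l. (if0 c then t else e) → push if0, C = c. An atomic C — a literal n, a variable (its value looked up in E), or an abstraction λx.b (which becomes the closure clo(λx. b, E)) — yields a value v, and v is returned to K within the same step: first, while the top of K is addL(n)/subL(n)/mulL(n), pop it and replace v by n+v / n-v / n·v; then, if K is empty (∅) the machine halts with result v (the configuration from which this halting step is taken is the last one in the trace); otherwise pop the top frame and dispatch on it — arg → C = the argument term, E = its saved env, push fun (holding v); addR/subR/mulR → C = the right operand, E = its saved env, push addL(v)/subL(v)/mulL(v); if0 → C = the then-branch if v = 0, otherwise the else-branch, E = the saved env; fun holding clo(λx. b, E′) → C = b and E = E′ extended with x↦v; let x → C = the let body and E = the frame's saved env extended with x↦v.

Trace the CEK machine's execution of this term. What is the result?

step 0: ⟨C=((λz. 6) ((λq. ((λz. ((λx. 3) q)) (if0 q then q else 2))) 0)); E=∅; K=∅⟩
step 1: ⟨C=(λz. 6); E=∅; K=[arg]⟩
step 2: ⟨C=((λq. ((λz. ((λx. 3) q)) (if0 q then q else 2))) 0); E=∅; K=[fun]⟩
step 3: ⟨C=(λq. ((λz. ((λx. 3) q)) (if0 q then q else 2))); E=∅; K=[arg :: fun]⟩
step 4: ⟨C=0; E=∅; K=[fun :: fun]⟩
step 5: ⟨C=((λz. ((λx. 3) q)) (if0 q then q else 2)); E={q↦0}; K=[fun]⟩
step 6: ⟨C=(λz. ((λx. 3) q)); E={q↦0}; K=[arg :: fun]⟩
step 7: ⟨C=(if0 q then q else 2); E={q↦0}; K=[fun :: fun]⟩
step 8: ⟨C=q; E={q↦0}; K=[if0 :: fun :: fun]⟩
step 9: ⟨C=q; E={q↦0}; K=[fun :: fun]⟩
step 10: ⟨C=((λx. 3) q); E={z↦0, q↦0}; K=[fun]⟩
step 11: ⟨C=(λx. 3); E={z↦0, q↦0}; K=[arg :: fun]⟩
step 12: ⟨C=q; E={z↦0, q↦0}; K=[fun :: fun]⟩
step 13: ⟨C=3; E={x↦0, z↦0, q↦0}; K=[fun]⟩
step 14: ⟨C=6; E={z↦3}; K=∅⟩
→ final value 6

Answer: 6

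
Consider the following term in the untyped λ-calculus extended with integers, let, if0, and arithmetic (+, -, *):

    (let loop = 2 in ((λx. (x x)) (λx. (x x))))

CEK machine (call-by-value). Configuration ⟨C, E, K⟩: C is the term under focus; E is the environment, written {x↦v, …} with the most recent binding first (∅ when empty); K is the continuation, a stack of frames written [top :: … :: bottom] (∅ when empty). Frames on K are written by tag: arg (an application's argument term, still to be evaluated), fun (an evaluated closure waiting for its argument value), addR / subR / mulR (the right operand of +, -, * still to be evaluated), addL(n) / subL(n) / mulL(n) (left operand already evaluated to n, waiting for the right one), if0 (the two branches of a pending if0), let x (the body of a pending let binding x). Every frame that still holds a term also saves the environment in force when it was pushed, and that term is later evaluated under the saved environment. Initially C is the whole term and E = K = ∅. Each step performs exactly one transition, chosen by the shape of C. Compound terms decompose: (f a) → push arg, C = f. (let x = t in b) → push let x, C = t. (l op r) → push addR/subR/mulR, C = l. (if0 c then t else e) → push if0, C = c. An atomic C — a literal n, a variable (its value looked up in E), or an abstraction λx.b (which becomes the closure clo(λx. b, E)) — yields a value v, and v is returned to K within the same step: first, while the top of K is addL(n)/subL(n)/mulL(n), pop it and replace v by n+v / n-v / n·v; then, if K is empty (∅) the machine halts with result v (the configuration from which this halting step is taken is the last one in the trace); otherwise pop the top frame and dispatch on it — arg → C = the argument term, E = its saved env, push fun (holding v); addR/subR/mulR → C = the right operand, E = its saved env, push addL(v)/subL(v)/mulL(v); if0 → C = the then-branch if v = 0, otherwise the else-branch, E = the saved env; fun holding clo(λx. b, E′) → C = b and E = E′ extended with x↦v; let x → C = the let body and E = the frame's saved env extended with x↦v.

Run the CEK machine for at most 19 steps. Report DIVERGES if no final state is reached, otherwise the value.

0. [C=(let loop = 2 in ((λx. (x x)) (λx. (x x)))) | E=∅ | K=∅]
1. [C=2 | E=∅ | K=[let loop]]
2. [C=((λx. (x x)) (λx. (x x))) | E={loop↦2} | K=∅]
3. [C=(λx. (x x)) | E={loop↦2} | K=[arg]]
4. [C=(λx. (x x)) | E={loop↦2} | K=[fun]]
5. [C=(x x) | E={x↦clo(λx. (x x), {loop↦2}), loop↦2} | K=∅]
6. [C=x | E={x↦clo(λx. (x x), {loop↦2}), loop↦2} | K=[arg]]
7. [C=x | E={x↦clo(λx. (x x), {loop↦2}), loop↦2} | K=[fun]]
… configuration repeats with period 3 (steps 5–7 recur indefinitely) …

Answer: DIVERGES (no final state within 19 steps)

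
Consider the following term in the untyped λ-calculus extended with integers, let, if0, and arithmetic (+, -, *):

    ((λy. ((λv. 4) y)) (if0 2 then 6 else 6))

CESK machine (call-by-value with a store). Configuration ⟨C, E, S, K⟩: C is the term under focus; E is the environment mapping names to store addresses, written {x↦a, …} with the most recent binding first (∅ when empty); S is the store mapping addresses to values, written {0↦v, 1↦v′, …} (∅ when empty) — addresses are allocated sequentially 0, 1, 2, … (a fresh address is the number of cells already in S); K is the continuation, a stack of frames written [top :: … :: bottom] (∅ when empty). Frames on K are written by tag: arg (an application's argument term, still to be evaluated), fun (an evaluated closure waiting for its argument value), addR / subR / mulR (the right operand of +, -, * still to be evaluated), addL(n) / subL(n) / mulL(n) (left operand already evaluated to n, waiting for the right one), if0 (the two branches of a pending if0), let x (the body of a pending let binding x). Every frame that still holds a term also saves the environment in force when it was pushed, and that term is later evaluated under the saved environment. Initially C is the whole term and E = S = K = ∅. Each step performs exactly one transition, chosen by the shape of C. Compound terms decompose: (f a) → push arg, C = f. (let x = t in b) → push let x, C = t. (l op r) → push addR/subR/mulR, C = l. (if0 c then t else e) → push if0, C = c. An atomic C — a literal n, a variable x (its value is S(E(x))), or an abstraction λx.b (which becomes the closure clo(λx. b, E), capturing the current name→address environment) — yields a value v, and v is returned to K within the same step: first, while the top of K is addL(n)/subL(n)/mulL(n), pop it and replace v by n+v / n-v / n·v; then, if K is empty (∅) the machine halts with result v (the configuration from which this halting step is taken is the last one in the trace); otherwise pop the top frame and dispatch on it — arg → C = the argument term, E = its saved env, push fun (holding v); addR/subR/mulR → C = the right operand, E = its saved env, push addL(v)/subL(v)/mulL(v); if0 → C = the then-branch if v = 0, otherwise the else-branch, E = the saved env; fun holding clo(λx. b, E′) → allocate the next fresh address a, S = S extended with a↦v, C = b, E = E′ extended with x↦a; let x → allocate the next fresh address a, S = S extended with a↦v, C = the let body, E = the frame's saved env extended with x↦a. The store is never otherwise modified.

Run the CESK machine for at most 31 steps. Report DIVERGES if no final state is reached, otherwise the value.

Answer: 4

Derivation:
t=0: [C=((λy. ((λv. 4) y)) (if0 2 then 6 else 6)) | E=∅ | S=∅ | K=∅]
t=1: [C=(λy. ((λv. 4) y)) | E=∅ | S=∅ | K=[arg]]
t=2: [C=(if0 2 then 6 else 6) | E=∅ | S=∅ | K=[fun]]
t=3: [C=2 | E=∅ | S=∅ | K=[if0 :: fun]]
t=4: [C=6 | E=∅ | S=∅ | K=[fun]]
t=5: [C=((λv. 4) y) | E={y↦0} | S={0↦6} | K=∅]
t=6: [C=(λv. 4) | E={y↦0} | S={0↦6} | K=[arg]]
t=7: [C=y | E={y↦0} | S={0↦6} | K=[fun]]
t=8: [C=4 | E={v↦1, y↦0} | S={0↦6, 1↦6} | K=∅]
→ final value 4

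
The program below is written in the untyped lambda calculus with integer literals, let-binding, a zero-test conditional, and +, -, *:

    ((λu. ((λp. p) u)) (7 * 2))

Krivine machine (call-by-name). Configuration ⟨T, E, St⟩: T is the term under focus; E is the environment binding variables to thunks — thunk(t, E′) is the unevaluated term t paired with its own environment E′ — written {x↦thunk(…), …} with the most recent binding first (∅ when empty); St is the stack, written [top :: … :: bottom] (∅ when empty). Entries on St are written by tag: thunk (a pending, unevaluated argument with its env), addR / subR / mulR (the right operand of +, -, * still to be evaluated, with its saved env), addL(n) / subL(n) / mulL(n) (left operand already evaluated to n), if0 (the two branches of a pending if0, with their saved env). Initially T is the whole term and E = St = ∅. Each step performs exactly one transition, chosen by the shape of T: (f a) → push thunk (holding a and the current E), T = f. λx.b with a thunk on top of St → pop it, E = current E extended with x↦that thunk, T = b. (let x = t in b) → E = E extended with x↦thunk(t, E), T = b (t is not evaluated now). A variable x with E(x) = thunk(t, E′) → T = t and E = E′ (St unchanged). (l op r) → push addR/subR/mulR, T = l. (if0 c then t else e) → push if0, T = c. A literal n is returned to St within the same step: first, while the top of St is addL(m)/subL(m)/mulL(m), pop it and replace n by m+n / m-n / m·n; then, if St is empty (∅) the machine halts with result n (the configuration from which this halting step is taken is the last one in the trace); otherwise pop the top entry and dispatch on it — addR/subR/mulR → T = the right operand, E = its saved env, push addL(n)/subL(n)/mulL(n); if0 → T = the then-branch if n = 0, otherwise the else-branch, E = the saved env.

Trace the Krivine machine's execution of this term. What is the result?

t=0: [T=((λu. ((λp. p) u)) (7 * 2)) | E=∅ | St=∅]
t=1: [T=(λu. ((λp. p) u)) | E=∅ | St=[thunk]]
t=2: [T=((λp. p) u) | E={u↦thunk((7 * 2), ∅)} | St=∅]
t=3: [T=(λp. p) | E={u↦thunk((7 * 2), ∅)} | St=[thunk]]
t=4: [T=p | E={p↦thunk(u, {u↦thunk((7 * 2), ∅)}), u↦thunk((7 * 2), ∅)} | St=∅]
t=5: [T=u | E={u↦thunk((7 * 2), ∅)} | St=∅]
t=6: [T=(7 * 2) | E=∅ | St=∅]
t=7: [T=7 | E=∅ | St=[mulR]]
t=8: [T=2 | E=∅ | St=[mulL(7)]]
→ final value 14

Answer: 14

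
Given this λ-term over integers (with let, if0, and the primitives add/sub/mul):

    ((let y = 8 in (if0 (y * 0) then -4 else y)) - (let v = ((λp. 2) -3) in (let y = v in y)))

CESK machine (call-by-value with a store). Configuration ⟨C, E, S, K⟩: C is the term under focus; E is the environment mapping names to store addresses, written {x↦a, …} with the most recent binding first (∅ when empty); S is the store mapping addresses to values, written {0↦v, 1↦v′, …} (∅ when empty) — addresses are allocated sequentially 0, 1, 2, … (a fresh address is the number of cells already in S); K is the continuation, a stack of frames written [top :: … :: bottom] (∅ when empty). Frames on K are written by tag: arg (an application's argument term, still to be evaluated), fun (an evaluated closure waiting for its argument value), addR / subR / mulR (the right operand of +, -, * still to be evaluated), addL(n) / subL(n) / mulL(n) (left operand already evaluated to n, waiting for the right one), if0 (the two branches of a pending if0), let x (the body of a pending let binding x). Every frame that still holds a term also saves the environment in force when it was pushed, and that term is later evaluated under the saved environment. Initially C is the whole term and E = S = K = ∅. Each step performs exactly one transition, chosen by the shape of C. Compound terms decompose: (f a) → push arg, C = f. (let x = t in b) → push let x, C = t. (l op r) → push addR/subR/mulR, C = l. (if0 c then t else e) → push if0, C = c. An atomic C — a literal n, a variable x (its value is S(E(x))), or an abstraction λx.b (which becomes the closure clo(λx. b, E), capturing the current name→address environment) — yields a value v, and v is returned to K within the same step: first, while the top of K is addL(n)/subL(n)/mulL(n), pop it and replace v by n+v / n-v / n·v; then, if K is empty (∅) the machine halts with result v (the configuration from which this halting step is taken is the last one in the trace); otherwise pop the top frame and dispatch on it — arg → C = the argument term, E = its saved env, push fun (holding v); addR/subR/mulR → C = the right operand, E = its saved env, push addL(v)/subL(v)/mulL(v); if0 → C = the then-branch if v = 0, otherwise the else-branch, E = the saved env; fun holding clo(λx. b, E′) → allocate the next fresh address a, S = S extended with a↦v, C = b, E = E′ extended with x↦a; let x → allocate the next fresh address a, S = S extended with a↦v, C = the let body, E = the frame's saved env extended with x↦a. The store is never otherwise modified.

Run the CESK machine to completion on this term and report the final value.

0. [C=((let y = 8 in (if0 (y * 0) then -4 else y)) - (let v = ((λp. 2) -3) in (let y = v in y))) | E=∅ | S=∅ | K=∅]
1. [C=(let y = 8 in (if0 (y * 0) then -4 else y)) | E=∅ | S=∅ | K=[subR]]
2. [C=8 | E=∅ | S=∅ | K=[let y :: subR]]
3. [C=(if0 (y * 0) then -4 else y) | E={y↦0} | S={0↦8} | K=[subR]]
4. [C=(y * 0) | E={y↦0} | S={0↦8} | K=[if0 :: subR]]
5. [C=y | E={y↦0} | S={0↦8} | K=[mulR :: if0 :: subR]]
6. [C=0 | E={y↦0} | S={0↦8} | K=[mulL(8) :: if0 :: subR]]
7. [C=-4 | E={y↦0} | S={0↦8} | K=[subR]]
8. [C=(let v = ((λp. 2) -3) in (let y = v in y)) | E=∅ | S={0↦8} | K=[subL(-4)]]
9. [C=((λp. 2) -3) | E=∅ | S={0↦8} | K=[let v :: subL(-4)]]
10. [C=(λp. 2) | E=∅ | S={0↦8} | K=[arg :: let v :: subL(-4)]]
11. [C=-3 | E=∅ | S={0↦8} | K=[fun :: let v :: subL(-4)]]
12. [C=2 | E={p↦1} | S={0↦8, 1↦-3} | K=[let v :: subL(-4)]]
13. [C=(let y = v in y) | E={v↦2} | S={0↦8, 1↦-3, 2↦2} | K=[subL(-4)]]
14. [C=v | E={v↦2} | S={0↦8, 1↦-3, 2↦2} | K=[let y :: subL(-4)]]
15. [C=y | E={y↦3, v↦2} | S={0↦8, 1↦-3, 2↦2, 3↦2} | K=[subL(-4)]]
→ final value -6

Answer: -6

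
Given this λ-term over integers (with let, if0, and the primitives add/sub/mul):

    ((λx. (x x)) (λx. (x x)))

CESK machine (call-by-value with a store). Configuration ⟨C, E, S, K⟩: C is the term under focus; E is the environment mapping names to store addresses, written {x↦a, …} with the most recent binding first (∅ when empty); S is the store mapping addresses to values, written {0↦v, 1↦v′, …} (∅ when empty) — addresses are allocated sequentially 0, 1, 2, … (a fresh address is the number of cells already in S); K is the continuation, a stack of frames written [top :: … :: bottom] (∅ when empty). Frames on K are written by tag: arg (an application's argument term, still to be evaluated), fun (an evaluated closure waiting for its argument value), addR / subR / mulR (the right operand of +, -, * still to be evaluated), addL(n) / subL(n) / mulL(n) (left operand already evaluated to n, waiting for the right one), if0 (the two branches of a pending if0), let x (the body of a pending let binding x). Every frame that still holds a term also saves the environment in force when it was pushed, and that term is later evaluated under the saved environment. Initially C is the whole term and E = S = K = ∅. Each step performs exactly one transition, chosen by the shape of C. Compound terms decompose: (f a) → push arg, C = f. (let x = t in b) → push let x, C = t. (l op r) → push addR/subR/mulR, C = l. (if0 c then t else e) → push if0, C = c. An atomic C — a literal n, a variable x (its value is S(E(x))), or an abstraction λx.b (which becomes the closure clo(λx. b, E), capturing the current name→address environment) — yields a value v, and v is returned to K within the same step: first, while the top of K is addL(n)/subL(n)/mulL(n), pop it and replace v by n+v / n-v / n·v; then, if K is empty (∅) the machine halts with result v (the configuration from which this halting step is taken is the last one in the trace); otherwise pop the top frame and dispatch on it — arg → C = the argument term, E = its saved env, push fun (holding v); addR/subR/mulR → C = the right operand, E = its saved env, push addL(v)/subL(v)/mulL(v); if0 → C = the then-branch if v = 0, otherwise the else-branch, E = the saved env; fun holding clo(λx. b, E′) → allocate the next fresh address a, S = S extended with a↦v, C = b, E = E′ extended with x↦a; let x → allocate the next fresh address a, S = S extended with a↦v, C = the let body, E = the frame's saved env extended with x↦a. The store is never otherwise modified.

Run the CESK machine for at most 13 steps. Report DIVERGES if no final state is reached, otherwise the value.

0. <C=((λx. (x x)) (λx. (x x))), E=∅, S=∅, K=∅>
1. <C=(λx. (x x)), E=∅, S=∅, K=[arg]>
2. <C=(λx. (x x)), E=∅, S=∅, K=[fun]>
3. <C=(x x), E={x↦0}, S={0↦clo(λx. (x x), ∅)}, K=∅>
4. <C=x, E={x↦0}, S={0↦clo(λx. (x x), ∅)}, K=[arg]>
5. <C=x, E={x↦0}, S={0↦clo(λx. (x x), ∅)}, K=[fun]>
6. <C=(x x), E={x↦1}, S={0↦clo(λx. (x x), ∅), 1↦clo(λx. (x x), ∅)}, K=∅>
7. <C=x, E={x↦1}, S={0↦clo(λx. (x x), ∅), 1↦clo(λx. (x x), ∅)}, K=[arg]>
8. <C=x, E={x↦1}, S={0↦clo(λx. (x x), ∅), 1↦clo(λx. (x x), ∅)}, K=[fun]>
9. <C=(x x), E={x↦2}, S={0↦clo(λx. (x x), ∅), 1↦clo(λx. (x x), ∅), 2↦clo(λx. (x x), ∅)}, K=∅>
10. <C=x, E={x↦2}, S={0↦clo(λx. (x x), ∅), 1↦clo(λx. (x x), ∅), 2↦clo(λx. (x x), ∅)}, K=[arg]>
11. <C=x, E={x↦2}, S={0↦clo(λx. (x x), ∅), 1↦clo(λx. (x x), ∅), 2↦clo(λx. (x x), ∅)}, K=[fun]>
12. <C=(x x), E={x↦3}, S={0↦clo(λx. (x x), ∅), 1↦clo(λx. (x x), ∅), 2↦clo(λx. (x x), ∅), 3↦clo(λx. (x x), ∅)}, K=∅>
13. <C=x, E={x↦3}, S={0↦clo(λx. (x x), ∅), 1↦clo(λx. (x x), ∅), 2↦clo(λx. (x x), ∅), 3↦clo(λx. (x x), ∅)}, K=[arg]>
→ 13 transitions taken and the configuration is still not final: no result within 13 steps

Answer: DIVERGES (no final state within 13 steps)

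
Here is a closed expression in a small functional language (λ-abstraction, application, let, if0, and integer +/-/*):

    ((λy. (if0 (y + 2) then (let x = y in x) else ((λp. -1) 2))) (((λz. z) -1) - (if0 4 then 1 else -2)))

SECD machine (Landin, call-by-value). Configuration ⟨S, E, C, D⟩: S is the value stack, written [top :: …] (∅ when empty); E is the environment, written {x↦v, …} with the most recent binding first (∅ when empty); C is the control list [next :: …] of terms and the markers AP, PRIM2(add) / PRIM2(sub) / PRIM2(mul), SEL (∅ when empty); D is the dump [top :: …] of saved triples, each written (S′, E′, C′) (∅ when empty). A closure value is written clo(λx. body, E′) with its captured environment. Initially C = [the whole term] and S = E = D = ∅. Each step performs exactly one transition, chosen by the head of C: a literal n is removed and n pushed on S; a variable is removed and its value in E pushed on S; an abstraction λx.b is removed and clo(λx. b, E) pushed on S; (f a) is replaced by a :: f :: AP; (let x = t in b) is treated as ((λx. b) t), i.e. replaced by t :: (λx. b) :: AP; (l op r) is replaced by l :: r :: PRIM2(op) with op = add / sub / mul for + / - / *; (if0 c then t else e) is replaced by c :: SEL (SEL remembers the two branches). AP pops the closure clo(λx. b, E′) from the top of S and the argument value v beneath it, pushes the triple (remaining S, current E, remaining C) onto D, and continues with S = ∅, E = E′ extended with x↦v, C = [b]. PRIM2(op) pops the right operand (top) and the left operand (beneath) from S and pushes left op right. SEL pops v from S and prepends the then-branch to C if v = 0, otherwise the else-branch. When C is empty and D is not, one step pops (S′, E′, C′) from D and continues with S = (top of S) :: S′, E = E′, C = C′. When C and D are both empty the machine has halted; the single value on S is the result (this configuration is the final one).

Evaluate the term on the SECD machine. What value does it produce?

step 0: <S=∅, E=∅, C=[((λy. (if0 (y + 2) then (let x = y in x) else ((λp. -1) 2))) (((λz. z) -1) - (if0 4 then 1 else -2)))], D=∅>
step 1: <S=∅, E=∅, C=[(((λz. z) -1) - (if0 4 then 1 else -2)) :: (λy. (if0 (y + 2) then (let x = y in x) else ((λp. -1) 2))) :: AP], D=∅>
step 2: <S=∅, E=∅, C=[((λz. z) -1) :: (if0 4 then 1 else -2) :: PRIM2(sub) :: (λy. (if0 (y + 2) then (let x = y in x) else ((λp. -1) 2))) :: AP], D=∅>
step 3: <S=∅, E=∅, C=[-1 :: (λz. z) :: AP :: (if0 4 then 1 else -2) :: PRIM2(sub) :: (λy. (if0 (y + 2) then (let x = y in x) else ((λp. -1) 2))) :: AP], D=∅>
step 4: <S=[-1], E=∅, C=[(λz. z) :: AP :: (if0 4 then 1 else -2) :: PRIM2(sub) :: (λy. (if0 (y + 2) then (let x = y in x) else ((λp. -1) 2))) :: AP], D=∅>
step 5: <S=[clo(λz. z, ∅) :: -1], E=∅, C=[AP :: (if0 4 then 1 else -2) :: PRIM2(sub) :: (λy. (if0 (y + 2) then (let x = y in x) else ((λp. -1) 2))) :: AP], D=∅>
step 6: <S=∅, E={z↦-1}, C=[z], D=[(∅, ∅, [(if0 4 then 1 else -2) :: PRIM2(sub) :: (λy. (if0 (y + 2) then (let x = y in x) else ((λp. -1) 2))) :: AP])]>
step 7: <S=[-1], E={z↦-1}, C=∅, D=[(∅, ∅, [(if0 4 then 1 else -2) :: PRIM2(sub) :: (λy. (if0 (y + 2) then (let x = y in x) else ((λp. -1) 2))) :: AP])]>
step 8: <S=[-1], E=∅, C=[(if0 4 then 1 else -2) :: PRIM2(sub) :: (λy. (if0 (y + 2) then (let x = y in x) else ((λp. -1) 2))) :: AP], D=∅>
step 9: <S=[-1], E=∅, C=[4 :: SEL :: PRIM2(sub) :: (λy. (if0 (y + 2) then (let x = y in x) else ((λp. -1) 2))) :: AP], D=∅>
step 10: <S=[4 :: -1], E=∅, C=[SEL :: PRIM2(sub) :: (λy. (if0 (y + 2) then (let x = y in x) else ((λp. -1) 2))) :: AP], D=∅>
step 11: <S=[-1], E=∅, C=[-2 :: PRIM2(sub) :: (λy. (if0 (y + 2) then (let x = y in x) else ((λp. -1) 2))) :: AP], D=∅>
step 12: <S=[-2 :: -1], E=∅, C=[PRIM2(sub) :: (λy. (if0 (y + 2) then (let x = y in x) else ((λp. -1) 2))) :: AP], D=∅>
step 13: <S=[1], E=∅, C=[(λy. (if0 (y + 2) then (let x = y in x) else ((λp. -1) 2))) :: AP], D=∅>
step 14: <S=[clo(λy. (if0 (y + 2) then (let x = y in x) else ((λp. -1) 2)), ∅) :: 1], E=∅, C=[AP], D=∅>
step 15: <S=∅, E={y↦1}, C=[(if0 (y + 2) then (let x = y in x) else ((λp. -1) 2))], D=[(∅, ∅, ∅)]>
step 16: <S=∅, E={y↦1}, C=[(y + 2) :: SEL], D=[(∅, ∅, ∅)]>
step 17: <S=∅, E={y↦1}, C=[y :: 2 :: PRIM2(add) :: SEL], D=[(∅, ∅, ∅)]>
step 18: <S=[1], E={y↦1}, C=[2 :: PRIM2(add) :: SEL], D=[(∅, ∅, ∅)]>
step 19: <S=[2 :: 1], E={y↦1}, C=[PRIM2(add) :: SEL], D=[(∅, ∅, ∅)]>
step 20: <S=[3], E={y↦1}, C=[SEL], D=[(∅, ∅, ∅)]>
step 21: <S=∅, E={y↦1}, C=[((λp. -1) 2)], D=[(∅, ∅, ∅)]>
step 22: <S=∅, E={y↦1}, C=[2 :: (λp. -1) :: AP], D=[(∅, ∅, ∅)]>
step 23: <S=[2], E={y↦1}, C=[(λp. -1) :: AP], D=[(∅, ∅, ∅)]>
step 24: <S=[clo(λp. -1, {y↦1}) :: 2], E={y↦1}, C=[AP], D=[(∅, ∅, ∅)]>
step 25: <S=∅, E={p↦2, y↦1}, C=[-1], D=[(∅, {y↦1}, ∅) :: (∅, ∅, ∅)]>
step 26: <S=[-1], E={p↦2, y↦1}, C=∅, D=[(∅, {y↦1}, ∅) :: (∅, ∅, ∅)]>
step 27: <S=[-1], E={y↦1}, C=∅, D=[(∅, ∅, ∅)]>
step 28: <S=[-1], E=∅, C=∅, D=∅>
→ final value -1

Answer: -1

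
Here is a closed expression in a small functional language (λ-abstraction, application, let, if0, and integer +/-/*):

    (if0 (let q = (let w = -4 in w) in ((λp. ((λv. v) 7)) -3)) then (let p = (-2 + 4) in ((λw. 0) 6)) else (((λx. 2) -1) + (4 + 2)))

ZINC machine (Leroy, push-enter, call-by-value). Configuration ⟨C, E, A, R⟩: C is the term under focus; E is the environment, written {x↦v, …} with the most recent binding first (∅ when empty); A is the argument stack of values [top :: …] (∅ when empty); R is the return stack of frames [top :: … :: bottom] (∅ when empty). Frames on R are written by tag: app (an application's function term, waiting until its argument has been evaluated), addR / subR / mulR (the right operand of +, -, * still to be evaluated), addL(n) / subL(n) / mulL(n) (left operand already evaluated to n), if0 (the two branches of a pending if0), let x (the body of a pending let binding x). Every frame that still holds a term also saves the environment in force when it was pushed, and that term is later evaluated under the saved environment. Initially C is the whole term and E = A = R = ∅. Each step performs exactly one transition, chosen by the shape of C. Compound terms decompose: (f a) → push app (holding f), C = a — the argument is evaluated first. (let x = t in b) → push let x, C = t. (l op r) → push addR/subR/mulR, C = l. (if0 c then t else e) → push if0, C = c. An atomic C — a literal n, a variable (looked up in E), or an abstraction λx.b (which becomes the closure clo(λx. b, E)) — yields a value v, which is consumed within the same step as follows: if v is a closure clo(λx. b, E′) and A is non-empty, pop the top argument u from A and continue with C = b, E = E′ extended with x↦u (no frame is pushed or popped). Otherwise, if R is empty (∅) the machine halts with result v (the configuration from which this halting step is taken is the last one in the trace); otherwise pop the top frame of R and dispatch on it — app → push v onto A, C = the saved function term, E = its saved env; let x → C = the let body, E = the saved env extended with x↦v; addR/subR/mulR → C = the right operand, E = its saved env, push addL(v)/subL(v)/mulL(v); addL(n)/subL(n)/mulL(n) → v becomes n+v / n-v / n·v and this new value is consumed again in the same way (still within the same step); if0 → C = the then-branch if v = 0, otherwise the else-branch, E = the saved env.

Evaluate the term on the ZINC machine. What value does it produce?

step 0: ⟨C=(if0 (let q = (let w = -4 in w) in ((λp. ((λv. v) 7)) -3)) then (let p = (-2 + 4) in ((λw. 0) 6)) else (((λx. 2) -1) + (4 + 2))); E=∅; A=∅; R=∅⟩
step 1: ⟨C=(let q = (let w = -4 in w) in ((λp. ((λv. v) 7)) -3)); E=∅; A=∅; R=[if0]⟩
step 2: ⟨C=(let w = -4 in w); E=∅; A=∅; R=[let q :: if0]⟩
step 3: ⟨C=-4; E=∅; A=∅; R=[let w :: let q :: if0]⟩
step 4: ⟨C=w; E={w↦-4}; A=∅; R=[let q :: if0]⟩
step 5: ⟨C=((λp. ((λv. v) 7)) -3); E={q↦-4}; A=∅; R=[if0]⟩
step 6: ⟨C=-3; E={q↦-4}; A=∅; R=[app :: if0]⟩
step 7: ⟨C=(λp. ((λv. v) 7)); E={q↦-4}; A=[-3]; R=[if0]⟩
step 8: ⟨C=((λv. v) 7); E={p↦-3, q↦-4}; A=∅; R=[if0]⟩
step 9: ⟨C=7; E={p↦-3, q↦-4}; A=∅; R=[app :: if0]⟩
step 10: ⟨C=(λv. v); E={p↦-3, q↦-4}; A=[7]; R=[if0]⟩
step 11: ⟨C=v; E={v↦7, p↦-3, q↦-4}; A=∅; R=[if0]⟩
step 12: ⟨C=(((λx. 2) -1) + (4 + 2)); E=∅; A=∅; R=∅⟩
step 13: ⟨C=((λx. 2) -1); E=∅; A=∅; R=[addR]⟩
step 14: ⟨C=-1; E=∅; A=∅; R=[app :: addR]⟩
step 15: ⟨C=(λx. 2); E=∅; A=[-1]; R=[addR]⟩
step 16: ⟨C=2; E={x↦-1}; A=∅; R=[addR]⟩
step 17: ⟨C=(4 + 2); E=∅; A=∅; R=[addL(2)]⟩
step 18: ⟨C=4; E=∅; A=∅; R=[addR :: addL(2)]⟩
step 19: ⟨C=2; E=∅; A=∅; R=[addL(4) :: addL(2)]⟩
→ final value 8

Answer: 8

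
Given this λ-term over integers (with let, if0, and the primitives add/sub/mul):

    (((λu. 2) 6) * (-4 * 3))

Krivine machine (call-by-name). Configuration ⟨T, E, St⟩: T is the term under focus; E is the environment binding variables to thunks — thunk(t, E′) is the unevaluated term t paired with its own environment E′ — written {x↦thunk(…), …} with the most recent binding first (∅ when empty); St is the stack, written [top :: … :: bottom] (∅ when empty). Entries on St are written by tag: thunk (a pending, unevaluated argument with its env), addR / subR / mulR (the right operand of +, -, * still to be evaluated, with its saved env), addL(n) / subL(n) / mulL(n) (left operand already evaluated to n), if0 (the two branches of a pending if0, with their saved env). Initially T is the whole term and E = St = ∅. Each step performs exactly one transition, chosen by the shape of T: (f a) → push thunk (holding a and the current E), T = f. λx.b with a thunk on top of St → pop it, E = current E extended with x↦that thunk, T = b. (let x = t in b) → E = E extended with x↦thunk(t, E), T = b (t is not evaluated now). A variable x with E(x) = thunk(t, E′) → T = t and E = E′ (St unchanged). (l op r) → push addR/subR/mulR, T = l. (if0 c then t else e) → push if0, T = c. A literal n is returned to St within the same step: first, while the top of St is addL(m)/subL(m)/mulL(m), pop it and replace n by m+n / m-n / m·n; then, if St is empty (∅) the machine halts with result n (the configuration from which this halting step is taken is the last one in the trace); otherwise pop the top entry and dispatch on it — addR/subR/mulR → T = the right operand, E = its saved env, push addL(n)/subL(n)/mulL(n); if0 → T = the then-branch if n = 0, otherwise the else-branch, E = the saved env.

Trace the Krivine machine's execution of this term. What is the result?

0. [T=(((λu. 2) 6) * (-4 * 3)) | E=∅ | St=∅]
1. [T=((λu. 2) 6) | E=∅ | St=[mulR]]
2. [T=(λu. 2) | E=∅ | St=[thunk :: mulR]]
3. [T=2 | E={u↦thunk(6, ∅)} | St=[mulR]]
4. [T=(-4 * 3) | E=∅ | St=[mulL(2)]]
5. [T=-4 | E=∅ | St=[mulR :: mulL(2)]]
6. [T=3 | E=∅ | St=[mulL(-4) :: mulL(2)]]
→ final value -24

Answer: -24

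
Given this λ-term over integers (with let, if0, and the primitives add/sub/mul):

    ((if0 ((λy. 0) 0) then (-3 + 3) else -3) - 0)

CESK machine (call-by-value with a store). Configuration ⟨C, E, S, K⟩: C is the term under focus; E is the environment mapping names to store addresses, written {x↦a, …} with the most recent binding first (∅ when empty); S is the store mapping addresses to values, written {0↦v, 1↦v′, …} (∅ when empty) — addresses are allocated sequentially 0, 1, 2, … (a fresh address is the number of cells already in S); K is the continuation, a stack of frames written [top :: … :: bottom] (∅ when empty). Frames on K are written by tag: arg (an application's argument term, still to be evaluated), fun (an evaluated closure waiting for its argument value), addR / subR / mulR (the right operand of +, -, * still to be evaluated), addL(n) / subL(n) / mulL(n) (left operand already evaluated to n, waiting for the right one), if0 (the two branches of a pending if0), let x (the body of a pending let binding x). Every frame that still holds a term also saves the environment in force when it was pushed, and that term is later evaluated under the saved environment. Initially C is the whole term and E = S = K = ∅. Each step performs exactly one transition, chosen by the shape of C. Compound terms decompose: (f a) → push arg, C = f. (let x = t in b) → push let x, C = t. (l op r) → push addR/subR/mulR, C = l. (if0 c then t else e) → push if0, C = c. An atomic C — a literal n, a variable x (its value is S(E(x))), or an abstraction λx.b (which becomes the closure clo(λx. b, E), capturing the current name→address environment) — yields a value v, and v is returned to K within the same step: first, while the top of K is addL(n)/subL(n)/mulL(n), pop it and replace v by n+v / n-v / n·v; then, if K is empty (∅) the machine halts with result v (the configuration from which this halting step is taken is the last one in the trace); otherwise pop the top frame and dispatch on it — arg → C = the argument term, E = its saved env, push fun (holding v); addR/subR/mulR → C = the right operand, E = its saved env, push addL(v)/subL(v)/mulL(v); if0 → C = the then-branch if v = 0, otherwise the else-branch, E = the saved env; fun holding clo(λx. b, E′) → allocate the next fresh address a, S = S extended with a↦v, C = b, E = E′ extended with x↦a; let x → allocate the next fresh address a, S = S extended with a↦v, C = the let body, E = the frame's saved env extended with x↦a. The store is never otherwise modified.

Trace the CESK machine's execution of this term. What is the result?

Answer: 0

Derivation:
t=0: [C=((if0 ((λy. 0) 0) then (-3 + 3) else -3) - 0) | E=∅ | S=∅ | K=∅]
t=1: [C=(if0 ((λy. 0) 0) then (-3 + 3) else -3) | E=∅ | S=∅ | K=[subR]]
t=2: [C=((λy. 0) 0) | E=∅ | S=∅ | K=[if0 :: subR]]
t=3: [C=(λy. 0) | E=∅ | S=∅ | K=[arg :: if0 :: subR]]
t=4: [C=0 | E=∅ | S=∅ | K=[fun :: if0 :: subR]]
t=5: [C=0 | E={y↦0} | S={0↦0} | K=[if0 :: subR]]
t=6: [C=(-3 + 3) | E=∅ | S={0↦0} | K=[subR]]
t=7: [C=-3 | E=∅ | S={0↦0} | K=[addR :: subR]]
t=8: [C=3 | E=∅ | S={0↦0} | K=[addL(-3) :: subR]]
t=9: [C=0 | E=∅ | S={0↦0} | K=[subL(0)]]
→ final value 0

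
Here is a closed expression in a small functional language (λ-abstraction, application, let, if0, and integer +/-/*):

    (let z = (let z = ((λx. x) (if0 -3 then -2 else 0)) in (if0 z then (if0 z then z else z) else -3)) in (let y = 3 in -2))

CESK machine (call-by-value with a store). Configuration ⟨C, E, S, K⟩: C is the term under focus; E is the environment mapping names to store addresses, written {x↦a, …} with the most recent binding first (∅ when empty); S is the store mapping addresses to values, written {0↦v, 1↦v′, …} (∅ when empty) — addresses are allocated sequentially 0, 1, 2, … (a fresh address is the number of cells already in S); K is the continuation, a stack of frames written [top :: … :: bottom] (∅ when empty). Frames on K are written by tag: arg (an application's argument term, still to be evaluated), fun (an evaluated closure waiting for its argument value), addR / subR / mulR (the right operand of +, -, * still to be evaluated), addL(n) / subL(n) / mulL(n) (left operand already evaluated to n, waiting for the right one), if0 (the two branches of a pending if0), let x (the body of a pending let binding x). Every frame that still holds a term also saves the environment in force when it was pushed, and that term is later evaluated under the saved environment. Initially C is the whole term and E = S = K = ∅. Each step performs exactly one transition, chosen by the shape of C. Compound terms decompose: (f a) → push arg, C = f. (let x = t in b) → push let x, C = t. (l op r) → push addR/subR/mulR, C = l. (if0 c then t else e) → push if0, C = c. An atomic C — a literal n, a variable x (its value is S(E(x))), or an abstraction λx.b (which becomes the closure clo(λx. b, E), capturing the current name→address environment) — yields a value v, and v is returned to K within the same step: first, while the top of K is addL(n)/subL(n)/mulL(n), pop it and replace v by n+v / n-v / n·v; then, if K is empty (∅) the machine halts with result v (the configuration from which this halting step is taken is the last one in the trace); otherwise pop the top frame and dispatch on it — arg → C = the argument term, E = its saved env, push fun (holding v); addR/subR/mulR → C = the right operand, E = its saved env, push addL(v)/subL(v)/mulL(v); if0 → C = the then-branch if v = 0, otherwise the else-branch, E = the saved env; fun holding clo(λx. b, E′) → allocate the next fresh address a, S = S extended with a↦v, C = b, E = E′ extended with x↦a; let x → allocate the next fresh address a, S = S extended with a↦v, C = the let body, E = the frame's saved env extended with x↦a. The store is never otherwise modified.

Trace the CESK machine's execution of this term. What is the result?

[0] [C=(let z = (let z = ((λx. x) (if0 -3 then -2 else 0)) in (if0 z then (if0 z then z else z) else -3)) in (let y = 3 in -2)) | E=∅ | S=∅ | K=∅]
[1] [C=(let z = ((λx. x) (if0 -3 then -2 else 0)) in (if0 z then (if0 z then z else z) else -3)) | E=∅ | S=∅ | K=[let z]]
[2] [C=((λx. x) (if0 -3 then -2 else 0)) | E=∅ | S=∅ | K=[let z :: let z]]
[3] [C=(λx. x) | E=∅ | S=∅ | K=[arg :: let z :: let z]]
[4] [C=(if0 -3 then -2 else 0) | E=∅ | S=∅ | K=[fun :: let z :: let z]]
[5] [C=-3 | E=∅ | S=∅ | K=[if0 :: fun :: let z :: let z]]
[6] [C=0 | E=∅ | S=∅ | K=[fun :: let z :: let z]]
[7] [C=x | E={x↦0} | S={0↦0} | K=[let z :: let z]]
[8] [C=(if0 z then (if0 z then z else z) else -3) | E={z↦1} | S={0↦0, 1↦0} | K=[let z]]
[9] [C=z | E={z↦1} | S={0↦0, 1↦0} | K=[if0 :: let z]]
[10] [C=(if0 z then z else z) | E={z↦1} | S={0↦0, 1↦0} | K=[let z]]
[11] [C=z | E={z↦1} | S={0↦0, 1↦0} | K=[if0 :: let z]]
[12] [C=z | E={z↦1} | S={0↦0, 1↦0} | K=[let z]]
[13] [C=(let y = 3 in -2) | E={z↦2} | S={0↦0, 1↦0, 2↦0} | K=∅]
[14] [C=3 | E={z↦2} | S={0↦0, 1↦0, 2↦0} | K=[let y]]
[15] [C=-2 | E={y↦3, z↦2} | S={0↦0, 1↦0, 2↦0, 3↦3} | K=∅]
→ final value -2

Answer: -2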